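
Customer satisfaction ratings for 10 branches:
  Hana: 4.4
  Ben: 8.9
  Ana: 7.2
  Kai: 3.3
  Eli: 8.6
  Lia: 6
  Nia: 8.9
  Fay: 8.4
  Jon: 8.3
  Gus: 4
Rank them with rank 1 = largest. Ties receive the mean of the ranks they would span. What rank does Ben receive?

1.5

Sorted (descending): 8.9, 8.9, 8.6, 8.4, 8.3, 7.2, 6, 4.4, 4, 3.3
The 2 values of 8.9 occupy positions 1–2 → average rank (1+2)/2 = 1.5.
Ben has value 8.9 → rank 1.5.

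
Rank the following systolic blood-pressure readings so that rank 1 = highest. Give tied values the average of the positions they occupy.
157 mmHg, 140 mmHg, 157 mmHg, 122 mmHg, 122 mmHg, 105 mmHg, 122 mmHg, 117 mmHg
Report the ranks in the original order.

1.5, 3, 1.5, 5, 5, 8, 5, 7

Sorted (descending): 157, 157, 140, 122, 122, 122, 117, 105
The 2 values of 157 occupy positions 1–2 → average rank (1+2)/2 = 1.5.
The 3 values of 122 occupy positions 4–6 → average rank 5.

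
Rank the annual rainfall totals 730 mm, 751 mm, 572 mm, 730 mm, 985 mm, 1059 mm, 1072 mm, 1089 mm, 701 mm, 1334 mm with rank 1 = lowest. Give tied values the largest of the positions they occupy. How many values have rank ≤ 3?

Sorted (ascending): 572, 701, 730, 730, 751, 985, 1059, 1072, 1089, 1334
The 2 values of 730 occupy positions 3–4 → each gets rank 4.
Ranks ≤ 3: {1, 2} → 2 values.

2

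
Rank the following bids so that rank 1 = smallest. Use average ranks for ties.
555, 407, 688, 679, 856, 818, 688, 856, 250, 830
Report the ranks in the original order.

3, 2, 5.5, 4, 9.5, 7, 5.5, 9.5, 1, 8

Sorted (ascending): 250, 407, 555, 679, 688, 688, 818, 830, 856, 856
The 2 values of 688 occupy positions 5–6 → average rank (5+6)/2 = 5.5.
The 2 values of 856 occupy positions 9–10 → average rank (9+10)/2 = 9.5.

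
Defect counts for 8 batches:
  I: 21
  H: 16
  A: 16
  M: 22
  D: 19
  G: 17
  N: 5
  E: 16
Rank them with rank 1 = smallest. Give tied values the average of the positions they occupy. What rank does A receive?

3

Sorted (ascending): 5, 16, 16, 16, 17, 19, 21, 22
The 3 values of 16 occupy positions 2–4 → average rank 3.
A has value 16 → rank 3.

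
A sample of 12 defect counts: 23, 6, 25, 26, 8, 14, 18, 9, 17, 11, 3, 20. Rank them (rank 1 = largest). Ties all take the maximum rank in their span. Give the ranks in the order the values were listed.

Sorted (descending): 26, 25, 23, 20, 18, 17, 14, 11, 9, 8, 6, 3
No ties — each value takes its position as its rank.

3, 11, 2, 1, 10, 7, 5, 9, 6, 8, 12, 4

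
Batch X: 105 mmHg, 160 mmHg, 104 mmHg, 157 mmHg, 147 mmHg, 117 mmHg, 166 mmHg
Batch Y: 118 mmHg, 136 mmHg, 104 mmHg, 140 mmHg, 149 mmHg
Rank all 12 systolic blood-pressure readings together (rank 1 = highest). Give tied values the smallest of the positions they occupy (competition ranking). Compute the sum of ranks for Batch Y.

Sorted (descending): 166, 160, 157, 149, 147, 140, 136, 118, 117, 105, 104, 104
The 2 values of 104 occupy positions 11–12 → each gets rank 11.
Batch Y values → pooled ranks: 118→8, 136→7, 104→11, 140→6, 149→4
Rank sum = 8 + 7 + 11 + 6 + 4 = 36

36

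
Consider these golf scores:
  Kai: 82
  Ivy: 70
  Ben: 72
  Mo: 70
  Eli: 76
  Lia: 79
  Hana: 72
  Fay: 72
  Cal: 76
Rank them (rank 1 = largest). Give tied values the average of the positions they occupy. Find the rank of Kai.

1

Sorted (descending): 82, 79, 76, 76, 72, 72, 72, 70, 70
The 2 values of 76 occupy positions 3–4 → average rank (3+4)/2 = 3.5.
The 3 values of 72 occupy positions 5–7 → average rank 6.
The 2 values of 70 occupy positions 8–9 → average rank (8+9)/2 = 8.5.
Kai has value 82 → rank 1.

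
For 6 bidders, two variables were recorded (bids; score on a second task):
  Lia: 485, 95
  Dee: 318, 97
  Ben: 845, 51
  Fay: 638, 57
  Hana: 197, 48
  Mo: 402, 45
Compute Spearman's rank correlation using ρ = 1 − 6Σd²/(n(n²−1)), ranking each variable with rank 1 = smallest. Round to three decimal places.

0.086

Ranks of variable 1: 4, 2, 6, 5, 1, 3
Ranks of variable 2: 5, 6, 3, 4, 2, 1
d = r₁ − r₂: -1, -4, 3, 1, -1, 2
d²: 1, 16, 9, 1, 1, 4; Σd² = 32
ρ = 1 − 6·32/(6·35) = 1 − 192/210 = 0.086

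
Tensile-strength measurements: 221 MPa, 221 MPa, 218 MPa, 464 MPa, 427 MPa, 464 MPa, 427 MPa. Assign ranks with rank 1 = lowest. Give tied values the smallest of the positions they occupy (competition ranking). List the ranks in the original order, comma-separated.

Sorted (ascending): 218, 221, 221, 427, 427, 464, 464
The 2 values of 221 occupy positions 2–3 → each gets rank 2.
The 2 values of 427 occupy positions 4–5 → each gets rank 4.
The 2 values of 464 occupy positions 6–7 → each gets rank 6.

2, 2, 1, 6, 4, 6, 4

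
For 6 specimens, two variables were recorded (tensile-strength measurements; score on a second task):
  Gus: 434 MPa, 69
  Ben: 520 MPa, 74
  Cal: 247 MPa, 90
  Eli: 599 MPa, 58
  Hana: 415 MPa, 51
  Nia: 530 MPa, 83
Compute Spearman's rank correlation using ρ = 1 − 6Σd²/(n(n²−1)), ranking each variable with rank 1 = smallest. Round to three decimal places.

-0.200

Ranks of variable 1: 3, 4, 1, 6, 2, 5
Ranks of variable 2: 3, 4, 6, 2, 1, 5
d = r₁ − r₂: 0, 0, -5, 4, 1, 0
d²: 0, 0, 25, 16, 1, 0; Σd² = 42
ρ = 1 − 6·42/(6·35) = 1 − 252/210 = -0.200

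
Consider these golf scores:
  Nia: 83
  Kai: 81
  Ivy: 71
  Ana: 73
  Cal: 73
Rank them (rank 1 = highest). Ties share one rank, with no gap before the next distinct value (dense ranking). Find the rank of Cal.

Sorted (descending): 83, 81, 73, 73, 71
The 2 values of 73 share dense rank 3.
Remaining distinct values take the next consecutive integers.
Cal has value 73 → rank 3.

3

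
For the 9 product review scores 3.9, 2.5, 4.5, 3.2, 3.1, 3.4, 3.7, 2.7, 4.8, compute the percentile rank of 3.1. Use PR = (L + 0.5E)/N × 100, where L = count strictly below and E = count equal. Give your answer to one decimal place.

27.8

N = 9.
Strictly below 3.1: 2. Equal to 3.1: 1.
PR = (2 + 0.5·1)/9 × 100 = 27.8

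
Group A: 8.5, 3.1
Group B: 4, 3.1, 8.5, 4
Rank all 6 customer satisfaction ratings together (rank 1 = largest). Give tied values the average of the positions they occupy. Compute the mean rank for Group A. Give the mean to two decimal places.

Sorted (descending): 8.5, 8.5, 4, 4, 3.1, 3.1
The 2 values of 8.5 occupy positions 1–2 → average rank (1+2)/2 = 1.5.
The 2 values of 4 occupy positions 3–4 → average rank (3+4)/2 = 3.5.
The 2 values of 3.1 occupy positions 5–6 → average rank (5+6)/2 = 5.5.
Group A values → pooled ranks: 8.5→1.5, 3.1→5.5
Mean rank = (1.5 + 5.5) / 2 = 3.50

3.50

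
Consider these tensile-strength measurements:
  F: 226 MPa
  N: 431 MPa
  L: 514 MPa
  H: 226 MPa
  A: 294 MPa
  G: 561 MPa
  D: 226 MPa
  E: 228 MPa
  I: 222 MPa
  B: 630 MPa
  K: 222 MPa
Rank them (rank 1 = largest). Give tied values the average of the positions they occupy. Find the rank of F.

Sorted (descending): 630, 561, 514, 431, 294, 228, 226, 226, 226, 222, 222
The 3 values of 226 occupy positions 7–9 → average rank 8.
The 2 values of 222 occupy positions 10–11 → average rank (10+11)/2 = 10.5.
F has value 226 MPa → rank 8.

8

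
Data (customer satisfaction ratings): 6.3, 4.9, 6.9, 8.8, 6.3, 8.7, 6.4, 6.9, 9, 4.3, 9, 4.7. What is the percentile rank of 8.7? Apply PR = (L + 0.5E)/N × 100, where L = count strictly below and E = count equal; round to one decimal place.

70.8

N = 12.
Strictly below 8.7: 8. Equal to 8.7: 1.
PR = (8 + 0.5·1)/12 × 100 = 70.8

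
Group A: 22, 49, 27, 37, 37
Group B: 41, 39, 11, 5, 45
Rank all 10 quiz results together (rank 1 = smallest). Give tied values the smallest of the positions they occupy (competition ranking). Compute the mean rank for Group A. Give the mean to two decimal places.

5.40

Sorted (ascending): 5, 11, 22, 27, 37, 37, 39, 41, 45, 49
The 2 values of 37 occupy positions 5–6 → each gets rank 5.
Group A values → pooled ranks: 22→3, 49→10, 27→4, 37→5, 37→5
Mean rank = (3 + 10 + 4 + 5 + 5) / 5 = 5.40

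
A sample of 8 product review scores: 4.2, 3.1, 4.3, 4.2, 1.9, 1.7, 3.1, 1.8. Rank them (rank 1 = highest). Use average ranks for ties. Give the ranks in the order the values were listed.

Sorted (descending): 4.3, 4.2, 4.2, 3.1, 3.1, 1.9, 1.8, 1.7
The 2 values of 4.2 occupy positions 2–3 → average rank (2+3)/2 = 2.5.
The 2 values of 3.1 occupy positions 4–5 → average rank (4+5)/2 = 4.5.

2.5, 4.5, 1, 2.5, 6, 8, 4.5, 7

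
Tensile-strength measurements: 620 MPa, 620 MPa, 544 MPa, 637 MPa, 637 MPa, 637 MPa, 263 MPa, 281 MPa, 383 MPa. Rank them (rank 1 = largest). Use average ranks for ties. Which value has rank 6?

Sorted (descending): 637, 637, 637, 620, 620, 544, 383, 281, 263
The 3 values of 637 occupy positions 1–3 → average rank 2.
The 2 values of 620 occupy positions 4–5 → average rank (4+5)/2 = 4.5.
Rank 6 → value 544.

544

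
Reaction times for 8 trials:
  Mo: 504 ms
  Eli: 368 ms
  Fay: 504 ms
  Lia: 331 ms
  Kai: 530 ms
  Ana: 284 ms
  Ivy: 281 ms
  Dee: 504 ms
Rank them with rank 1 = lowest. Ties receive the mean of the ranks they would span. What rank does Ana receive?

2

Sorted (ascending): 281, 284, 331, 368, 504, 504, 504, 530
The 3 values of 504 occupy positions 5–7 → average rank 6.
Ana has value 284 ms → rank 2.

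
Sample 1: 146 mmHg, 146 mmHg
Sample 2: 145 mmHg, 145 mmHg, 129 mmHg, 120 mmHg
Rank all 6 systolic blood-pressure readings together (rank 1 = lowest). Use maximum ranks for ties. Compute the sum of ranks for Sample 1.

Sorted (ascending): 120, 129, 145, 145, 146, 146
The 2 values of 145 occupy positions 3–4 → each gets rank 4.
The 2 values of 146 occupy positions 5–6 → each gets rank 6.
Sample 1 values → pooled ranks: 146→6, 146→6
Rank sum = 6 + 6 = 12

12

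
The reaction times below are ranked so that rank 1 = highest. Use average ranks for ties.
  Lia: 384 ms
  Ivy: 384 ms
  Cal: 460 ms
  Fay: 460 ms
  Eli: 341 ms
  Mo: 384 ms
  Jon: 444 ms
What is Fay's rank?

1.5

Sorted (descending): 460, 460, 444, 384, 384, 384, 341
The 2 values of 460 occupy positions 1–2 → average rank (1+2)/2 = 1.5.
The 3 values of 384 occupy positions 4–6 → average rank 5.
Fay has value 460 ms → rank 1.5.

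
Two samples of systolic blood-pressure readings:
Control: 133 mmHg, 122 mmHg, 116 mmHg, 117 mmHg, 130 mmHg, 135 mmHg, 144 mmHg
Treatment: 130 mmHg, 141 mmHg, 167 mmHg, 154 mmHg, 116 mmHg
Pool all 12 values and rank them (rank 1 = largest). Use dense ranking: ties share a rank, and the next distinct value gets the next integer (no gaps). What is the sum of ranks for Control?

48

Sorted (descending): 167, 154, 144, 141, 135, 133, 130, 130, 122, 117, 116, 116
The 2 values of 130 share dense rank 7.
The 2 values of 116 share dense rank 10.
Remaining distinct values take the next consecutive integers.
Control values → pooled ranks: 133→6, 122→8, 116→10, 117→9, 130→7, 135→5, 144→3
Rank sum = 6 + 8 + 10 + 9 + 7 + 5 + 3 = 48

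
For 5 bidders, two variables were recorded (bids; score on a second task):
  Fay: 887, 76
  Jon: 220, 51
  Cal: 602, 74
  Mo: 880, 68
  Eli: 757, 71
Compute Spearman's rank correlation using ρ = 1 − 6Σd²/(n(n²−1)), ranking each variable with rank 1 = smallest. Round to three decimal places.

Ranks of variable 1: 5, 1, 2, 4, 3
Ranks of variable 2: 5, 1, 4, 2, 3
d = r₁ − r₂: 0, 0, -2, 2, 0
d²: 0, 0, 4, 4, 0; Σd² = 8
ρ = 1 − 6·8/(5·24) = 1 − 48/120 = 0.600

0.600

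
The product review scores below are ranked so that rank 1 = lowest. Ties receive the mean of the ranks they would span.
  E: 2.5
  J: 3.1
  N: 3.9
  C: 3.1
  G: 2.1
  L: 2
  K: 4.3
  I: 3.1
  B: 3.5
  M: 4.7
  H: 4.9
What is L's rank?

Sorted (ascending): 2, 2.1, 2.5, 3.1, 3.1, 3.1, 3.5, 3.9, 4.3, 4.7, 4.9
The 3 values of 3.1 occupy positions 4–6 → average rank 5.
L has value 2 → rank 1.

1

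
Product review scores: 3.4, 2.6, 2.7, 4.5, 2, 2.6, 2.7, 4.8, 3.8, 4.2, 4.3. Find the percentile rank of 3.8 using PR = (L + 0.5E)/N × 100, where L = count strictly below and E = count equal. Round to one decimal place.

N = 11.
Strictly below 3.8: 6. Equal to 3.8: 1.
PR = (6 + 0.5·1)/11 × 100 = 59.1

59.1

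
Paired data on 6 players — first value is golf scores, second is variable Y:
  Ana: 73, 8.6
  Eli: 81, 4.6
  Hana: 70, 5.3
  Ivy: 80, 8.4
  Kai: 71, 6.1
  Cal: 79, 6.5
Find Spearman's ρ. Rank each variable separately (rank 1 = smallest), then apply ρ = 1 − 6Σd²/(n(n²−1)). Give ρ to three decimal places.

Ranks of variable 1: 3, 6, 1, 5, 2, 4
Ranks of variable 2: 6, 1, 2, 5, 3, 4
d = r₁ − r₂: -3, 5, -1, 0, -1, 0
d²: 9, 25, 1, 0, 1, 0; Σd² = 36
ρ = 1 − 6·36/(6·35) = 1 − 216/210 = -0.029

-0.029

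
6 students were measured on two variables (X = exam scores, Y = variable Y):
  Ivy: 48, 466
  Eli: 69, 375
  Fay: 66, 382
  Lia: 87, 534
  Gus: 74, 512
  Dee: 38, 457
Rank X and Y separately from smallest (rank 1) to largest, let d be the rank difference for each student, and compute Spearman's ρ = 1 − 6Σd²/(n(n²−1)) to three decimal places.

0.486

Ranks of variable 1: 2, 4, 3, 6, 5, 1
Ranks of variable 2: 4, 1, 2, 6, 5, 3
d = r₁ − r₂: -2, 3, 1, 0, 0, -2
d²: 4, 9, 1, 0, 0, 4; Σd² = 18
ρ = 1 − 6·18/(6·35) = 1 − 108/210 = 0.486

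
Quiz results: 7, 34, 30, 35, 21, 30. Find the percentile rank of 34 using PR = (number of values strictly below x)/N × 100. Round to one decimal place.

66.7

N = 6.
Strictly below 34: 4. Equal to 34: 1.
PR = 4/6 × 100 = 66.7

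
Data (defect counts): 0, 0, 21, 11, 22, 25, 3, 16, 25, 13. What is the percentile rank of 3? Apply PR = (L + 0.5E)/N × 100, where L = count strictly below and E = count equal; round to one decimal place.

25.0

N = 10.
Strictly below 3: 2. Equal to 3: 1.
PR = (2 + 0.5·1)/10 × 100 = 25.0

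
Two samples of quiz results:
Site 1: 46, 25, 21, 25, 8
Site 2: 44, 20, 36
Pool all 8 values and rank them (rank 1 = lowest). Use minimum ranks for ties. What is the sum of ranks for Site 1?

Sorted (ascending): 8, 20, 21, 25, 25, 36, 44, 46
The 2 values of 25 occupy positions 4–5 → each gets rank 4.
Site 1 values → pooled ranks: 46→8, 25→4, 21→3, 25→4, 8→1
Rank sum = 8 + 4 + 3 + 4 + 1 = 20

20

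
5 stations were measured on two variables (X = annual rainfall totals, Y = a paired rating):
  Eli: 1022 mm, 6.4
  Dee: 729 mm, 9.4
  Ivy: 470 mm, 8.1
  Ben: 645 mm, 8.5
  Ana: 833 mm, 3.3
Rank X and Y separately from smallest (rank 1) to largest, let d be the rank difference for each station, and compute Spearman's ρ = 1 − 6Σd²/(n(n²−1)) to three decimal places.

-0.500

Ranks of variable 1: 5, 3, 1, 2, 4
Ranks of variable 2: 2, 5, 3, 4, 1
d = r₁ − r₂: 3, -2, -2, -2, 3
d²: 9, 4, 4, 4, 9; Σd² = 30
ρ = 1 − 6·30/(5·24) = 1 − 180/120 = -0.500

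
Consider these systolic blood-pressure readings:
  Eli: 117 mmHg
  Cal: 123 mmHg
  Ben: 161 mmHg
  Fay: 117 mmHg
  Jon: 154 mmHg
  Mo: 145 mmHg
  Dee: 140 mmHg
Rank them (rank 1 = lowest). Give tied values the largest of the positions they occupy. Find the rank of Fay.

Sorted (ascending): 117, 117, 123, 140, 145, 154, 161
The 2 values of 117 occupy positions 1–2 → each gets rank 2.
Fay has value 117 mmHg → rank 2.

2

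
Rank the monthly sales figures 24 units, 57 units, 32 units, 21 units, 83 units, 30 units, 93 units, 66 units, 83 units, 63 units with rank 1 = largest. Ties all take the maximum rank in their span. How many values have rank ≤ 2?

Sorted (descending): 93, 83, 83, 66, 63, 57, 32, 30, 24, 21
The 2 values of 83 occupy positions 2–3 → each gets rank 3.
Ranks ≤ 2: {1} → 1 value.

1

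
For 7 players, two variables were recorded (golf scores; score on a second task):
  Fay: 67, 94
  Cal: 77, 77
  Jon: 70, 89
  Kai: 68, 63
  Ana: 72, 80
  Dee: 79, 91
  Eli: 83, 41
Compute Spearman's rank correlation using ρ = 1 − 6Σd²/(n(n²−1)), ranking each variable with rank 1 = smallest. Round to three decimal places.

-0.429

Ranks of variable 1: 1, 5, 3, 2, 4, 6, 7
Ranks of variable 2: 7, 3, 5, 2, 4, 6, 1
d = r₁ − r₂: -6, 2, -2, 0, 0, 0, 6
d²: 36, 4, 4, 0, 0, 0, 36; Σd² = 80
ρ = 1 − 6·80/(7·48) = 1 − 480/336 = -0.429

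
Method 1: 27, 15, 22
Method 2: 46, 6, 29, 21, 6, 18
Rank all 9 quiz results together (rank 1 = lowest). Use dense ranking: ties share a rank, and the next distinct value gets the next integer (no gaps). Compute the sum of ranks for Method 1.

Sorted (ascending): 6, 6, 15, 18, 21, 22, 27, 29, 46
The 2 values of 6 share dense rank 1.
Remaining distinct values take the next consecutive integers.
Method 1 values → pooled ranks: 27→6, 15→2, 22→5
Rank sum = 6 + 2 + 5 = 13

13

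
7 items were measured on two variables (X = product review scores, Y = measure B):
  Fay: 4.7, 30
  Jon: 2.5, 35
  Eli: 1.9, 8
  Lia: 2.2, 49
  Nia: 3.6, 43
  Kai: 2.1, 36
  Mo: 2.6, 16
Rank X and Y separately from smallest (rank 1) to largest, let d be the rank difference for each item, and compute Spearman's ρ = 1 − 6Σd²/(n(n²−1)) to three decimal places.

Ranks of variable 1: 7, 4, 1, 3, 6, 2, 5
Ranks of variable 2: 3, 4, 1, 7, 6, 5, 2
d = r₁ − r₂: 4, 0, 0, -4, 0, -3, 3
d²: 16, 0, 0, 16, 0, 9, 9; Σd² = 50
ρ = 1 − 6·50/(7·48) = 1 − 300/336 = 0.107

0.107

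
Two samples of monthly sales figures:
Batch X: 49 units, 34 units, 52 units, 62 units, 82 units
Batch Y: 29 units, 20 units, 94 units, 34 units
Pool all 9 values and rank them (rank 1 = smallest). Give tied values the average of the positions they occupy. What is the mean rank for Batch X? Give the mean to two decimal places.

Sorted (ascending): 20, 29, 34, 34, 49, 52, 62, 82, 94
The 2 values of 34 occupy positions 3–4 → average rank (3+4)/2 = 3.5.
Batch X values → pooled ranks: 49→5, 34→3.5, 52→6, 62→7, 82→8
Mean rank = (5 + 3.5 + 6 + 7 + 8) / 5 = 5.90

5.90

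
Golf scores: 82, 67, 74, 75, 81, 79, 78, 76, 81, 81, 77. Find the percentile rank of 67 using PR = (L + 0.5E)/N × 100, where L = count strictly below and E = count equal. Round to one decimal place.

4.5

N = 11.
Strictly below 67: 0. Equal to 67: 1.
PR = (0 + 0.5·1)/11 × 100 = 4.5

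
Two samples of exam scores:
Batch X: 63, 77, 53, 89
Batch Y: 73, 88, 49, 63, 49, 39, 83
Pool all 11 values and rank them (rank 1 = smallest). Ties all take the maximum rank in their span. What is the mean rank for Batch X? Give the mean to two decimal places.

7.25

Sorted (ascending): 39, 49, 49, 53, 63, 63, 73, 77, 83, 88, 89
The 2 values of 49 occupy positions 2–3 → each gets rank 3.
The 2 values of 63 occupy positions 5–6 → each gets rank 6.
Batch X values → pooled ranks: 63→6, 77→8, 53→4, 89→11
Mean rank = (6 + 8 + 4 + 11) / 4 = 7.25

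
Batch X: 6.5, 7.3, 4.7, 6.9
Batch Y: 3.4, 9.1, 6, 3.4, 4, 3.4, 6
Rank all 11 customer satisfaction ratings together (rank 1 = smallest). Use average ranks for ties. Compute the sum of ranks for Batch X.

Sorted (ascending): 3.4, 3.4, 3.4, 4, 4.7, 6, 6, 6.5, 6.9, 7.3, 9.1
The 3 values of 3.4 occupy positions 1–3 → average rank 2.
The 2 values of 6 occupy positions 6–7 → average rank (6+7)/2 = 6.5.
Batch X values → pooled ranks: 6.5→8, 7.3→10, 4.7→5, 6.9→9
Rank sum = 8 + 10 + 5 + 9 = 32

32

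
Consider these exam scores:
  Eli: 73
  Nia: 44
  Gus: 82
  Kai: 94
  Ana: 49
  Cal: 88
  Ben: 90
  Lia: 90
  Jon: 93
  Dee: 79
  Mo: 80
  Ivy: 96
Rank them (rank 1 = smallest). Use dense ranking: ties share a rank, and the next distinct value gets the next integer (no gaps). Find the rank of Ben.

8

Sorted (ascending): 44, 49, 73, 79, 80, 82, 88, 90, 90, 93, 94, 96
The 2 values of 90 share dense rank 8.
Remaining distinct values take the next consecutive integers.
Ben has value 90 → rank 8.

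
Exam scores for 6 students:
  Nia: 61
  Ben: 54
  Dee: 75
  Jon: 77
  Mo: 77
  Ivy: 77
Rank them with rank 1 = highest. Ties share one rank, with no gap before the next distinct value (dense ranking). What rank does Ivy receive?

Sorted (descending): 77, 77, 77, 75, 61, 54
The 3 values of 77 share dense rank 1.
Remaining distinct values take the next consecutive integers.
Ivy has value 77 → rank 1.

1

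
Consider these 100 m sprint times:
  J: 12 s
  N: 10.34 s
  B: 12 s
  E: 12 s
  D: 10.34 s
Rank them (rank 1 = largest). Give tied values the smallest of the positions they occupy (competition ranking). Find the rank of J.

Sorted (descending): 12, 12, 12, 10.34, 10.34
The 3 values of 12 occupy positions 1–3 → each gets rank 1.
The 2 values of 10.34 occupy positions 4–5 → each gets rank 4.
J has value 12 s → rank 1.

1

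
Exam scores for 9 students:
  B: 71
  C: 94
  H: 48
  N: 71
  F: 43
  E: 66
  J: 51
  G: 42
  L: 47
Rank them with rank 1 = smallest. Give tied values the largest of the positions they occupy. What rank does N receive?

8

Sorted (ascending): 42, 43, 47, 48, 51, 66, 71, 71, 94
The 2 values of 71 occupy positions 7–8 → each gets rank 8.
N has value 71 → rank 8.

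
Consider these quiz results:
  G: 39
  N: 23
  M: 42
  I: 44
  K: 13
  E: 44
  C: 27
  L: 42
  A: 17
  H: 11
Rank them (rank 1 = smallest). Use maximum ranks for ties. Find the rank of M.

8

Sorted (ascending): 11, 13, 17, 23, 27, 39, 42, 42, 44, 44
The 2 values of 42 occupy positions 7–8 → each gets rank 8.
The 2 values of 44 occupy positions 9–10 → each gets rank 10.
M has value 42 → rank 8.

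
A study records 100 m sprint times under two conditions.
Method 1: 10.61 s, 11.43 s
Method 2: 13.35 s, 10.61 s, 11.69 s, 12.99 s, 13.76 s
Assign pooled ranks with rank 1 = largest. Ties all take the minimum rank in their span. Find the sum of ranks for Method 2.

16

Sorted (descending): 13.76, 13.35, 12.99, 11.69, 11.43, 10.61, 10.61
The 2 values of 10.61 occupy positions 6–7 → each gets rank 6.
Method 2 values → pooled ranks: 13.35→2, 10.61→6, 11.69→4, 12.99→3, 13.76→1
Rank sum = 2 + 6 + 4 + 3 + 1 = 16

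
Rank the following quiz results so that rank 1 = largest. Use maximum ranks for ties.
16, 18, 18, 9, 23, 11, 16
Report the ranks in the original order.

Sorted (descending): 23, 18, 18, 16, 16, 11, 9
The 2 values of 18 occupy positions 2–3 → each gets rank 3.
The 2 values of 16 occupy positions 4–5 → each gets rank 5.

5, 3, 3, 7, 1, 6, 5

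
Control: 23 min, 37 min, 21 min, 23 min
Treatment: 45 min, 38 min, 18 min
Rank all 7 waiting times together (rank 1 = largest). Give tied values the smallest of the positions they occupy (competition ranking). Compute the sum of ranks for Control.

Sorted (descending): 45, 38, 37, 23, 23, 21, 18
The 2 values of 23 occupy positions 4–5 → each gets rank 4.
Control values → pooled ranks: 23→4, 37→3, 21→6, 23→4
Rank sum = 4 + 3 + 6 + 4 = 17

17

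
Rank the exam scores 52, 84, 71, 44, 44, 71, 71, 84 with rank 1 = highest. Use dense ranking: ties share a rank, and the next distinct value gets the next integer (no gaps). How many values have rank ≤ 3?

Sorted (descending): 84, 84, 71, 71, 71, 52, 44, 44
The 2 values of 84 share dense rank 1.
The 3 values of 71 share dense rank 2.
The 2 values of 44 share dense rank 4.
Remaining distinct values take the next consecutive integers.
Ranks ≤ 3: {1, 1, 2, 2, 2, 3} → 6 values.

6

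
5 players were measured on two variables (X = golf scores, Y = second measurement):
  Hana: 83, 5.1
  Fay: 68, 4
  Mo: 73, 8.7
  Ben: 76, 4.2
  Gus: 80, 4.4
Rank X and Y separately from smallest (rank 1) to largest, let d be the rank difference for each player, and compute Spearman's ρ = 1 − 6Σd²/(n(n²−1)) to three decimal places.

0.400

Ranks of variable 1: 5, 1, 2, 3, 4
Ranks of variable 2: 4, 1, 5, 2, 3
d = r₁ − r₂: 1, 0, -3, 1, 1
d²: 1, 0, 9, 1, 1; Σd² = 12
ρ = 1 − 6·12/(5·24) = 1 − 72/120 = 0.400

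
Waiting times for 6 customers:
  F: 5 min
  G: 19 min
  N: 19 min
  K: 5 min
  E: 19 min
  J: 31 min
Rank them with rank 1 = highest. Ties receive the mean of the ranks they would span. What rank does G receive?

3

Sorted (descending): 31, 19, 19, 19, 5, 5
The 3 values of 19 occupy positions 2–4 → average rank 3.
The 2 values of 5 occupy positions 5–6 → average rank (5+6)/2 = 5.5.
G has value 19 min → rank 3.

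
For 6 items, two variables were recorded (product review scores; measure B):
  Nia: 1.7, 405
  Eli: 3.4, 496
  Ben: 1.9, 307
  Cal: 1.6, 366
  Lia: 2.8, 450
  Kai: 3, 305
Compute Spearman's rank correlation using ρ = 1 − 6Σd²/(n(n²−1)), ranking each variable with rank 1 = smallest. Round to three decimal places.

Ranks of variable 1: 2, 6, 3, 1, 4, 5
Ranks of variable 2: 4, 6, 2, 3, 5, 1
d = r₁ − r₂: -2, 0, 1, -2, -1, 4
d²: 4, 0, 1, 4, 1, 16; Σd² = 26
ρ = 1 − 6·26/(6·35) = 1 − 156/210 = 0.257

0.257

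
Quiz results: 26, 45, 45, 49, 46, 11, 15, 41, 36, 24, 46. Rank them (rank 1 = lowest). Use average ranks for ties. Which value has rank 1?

Sorted (ascending): 11, 15, 24, 26, 36, 41, 45, 45, 46, 46, 49
The 2 values of 45 occupy positions 7–8 → average rank (7+8)/2 = 7.5.
The 2 values of 46 occupy positions 9–10 → average rank (9+10)/2 = 9.5.
Rank 1 → value 11.

11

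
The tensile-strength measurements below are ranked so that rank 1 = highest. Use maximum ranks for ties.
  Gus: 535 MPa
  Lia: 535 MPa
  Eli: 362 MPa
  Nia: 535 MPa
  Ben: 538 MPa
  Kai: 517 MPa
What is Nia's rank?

4

Sorted (descending): 538, 535, 535, 535, 517, 362
The 3 values of 535 occupy positions 2–4 → each gets rank 4.
Nia has value 535 MPa → rank 4.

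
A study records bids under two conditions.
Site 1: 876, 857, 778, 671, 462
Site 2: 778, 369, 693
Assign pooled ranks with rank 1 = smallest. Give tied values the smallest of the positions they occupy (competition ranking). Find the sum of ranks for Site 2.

Sorted (ascending): 369, 462, 671, 693, 778, 778, 857, 876
The 2 values of 778 occupy positions 5–6 → each gets rank 5.
Site 2 values → pooled ranks: 778→5, 369→1, 693→4
Rank sum = 5 + 1 + 4 = 10

10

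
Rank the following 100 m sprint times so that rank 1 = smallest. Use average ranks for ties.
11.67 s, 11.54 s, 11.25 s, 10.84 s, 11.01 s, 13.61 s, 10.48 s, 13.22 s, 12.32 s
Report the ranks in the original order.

Sorted (ascending): 10.48, 10.84, 11.01, 11.25, 11.54, 11.67, 12.32, 13.22, 13.61
No ties — each value takes its position as its rank.

6, 5, 4, 2, 3, 9, 1, 8, 7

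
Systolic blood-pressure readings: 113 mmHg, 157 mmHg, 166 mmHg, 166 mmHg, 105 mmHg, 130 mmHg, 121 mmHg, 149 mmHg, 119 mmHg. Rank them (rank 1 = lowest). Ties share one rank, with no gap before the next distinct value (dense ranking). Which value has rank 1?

Sorted (ascending): 105, 113, 119, 121, 130, 149, 157, 166, 166
The 2 values of 166 share dense rank 8.
Remaining distinct values take the next consecutive integers.
Rank 1 → value 105.

105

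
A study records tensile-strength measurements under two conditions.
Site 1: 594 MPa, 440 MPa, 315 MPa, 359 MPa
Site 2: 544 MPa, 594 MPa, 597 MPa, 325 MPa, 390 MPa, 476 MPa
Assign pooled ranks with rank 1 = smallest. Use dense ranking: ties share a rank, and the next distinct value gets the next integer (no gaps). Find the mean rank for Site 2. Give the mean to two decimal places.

Sorted (ascending): 315, 325, 359, 390, 440, 476, 544, 594, 594, 597
The 2 values of 594 share dense rank 8.
Remaining distinct values take the next consecutive integers.
Site 2 values → pooled ranks: 544→7, 594→8, 597→9, 325→2, 390→4, 476→6
Mean rank = (7 + 8 + 9 + 2 + 4 + 6) / 6 = 6.00

6.00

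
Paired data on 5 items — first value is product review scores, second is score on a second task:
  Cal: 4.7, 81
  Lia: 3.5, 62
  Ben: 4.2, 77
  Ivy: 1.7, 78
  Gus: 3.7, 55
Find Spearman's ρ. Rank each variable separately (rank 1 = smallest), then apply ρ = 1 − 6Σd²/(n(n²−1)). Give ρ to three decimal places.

0.300

Ranks of variable 1: 5, 2, 4, 1, 3
Ranks of variable 2: 5, 2, 3, 4, 1
d = r₁ − r₂: 0, 0, 1, -3, 2
d²: 0, 0, 1, 9, 4; Σd² = 14
ρ = 1 − 6·14/(5·24) = 1 − 84/120 = 0.300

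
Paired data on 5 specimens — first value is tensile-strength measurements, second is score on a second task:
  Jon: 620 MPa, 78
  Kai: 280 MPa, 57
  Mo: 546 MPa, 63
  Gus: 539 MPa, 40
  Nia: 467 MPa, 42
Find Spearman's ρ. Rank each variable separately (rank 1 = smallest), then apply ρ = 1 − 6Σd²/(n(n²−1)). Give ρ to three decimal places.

0.600

Ranks of variable 1: 5, 1, 4, 3, 2
Ranks of variable 2: 5, 3, 4, 1, 2
d = r₁ − r₂: 0, -2, 0, 2, 0
d²: 0, 4, 0, 4, 0; Σd² = 8
ρ = 1 − 6·8/(5·24) = 1 − 48/120 = 0.600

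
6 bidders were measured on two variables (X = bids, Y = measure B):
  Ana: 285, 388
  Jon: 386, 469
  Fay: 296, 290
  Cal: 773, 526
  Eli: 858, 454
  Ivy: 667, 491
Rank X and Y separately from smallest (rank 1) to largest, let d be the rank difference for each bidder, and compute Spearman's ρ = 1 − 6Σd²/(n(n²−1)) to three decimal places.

Ranks of variable 1: 1, 3, 2, 5, 6, 4
Ranks of variable 2: 2, 4, 1, 6, 3, 5
d = r₁ − r₂: -1, -1, 1, -1, 3, -1
d²: 1, 1, 1, 1, 9, 1; Σd² = 14
ρ = 1 − 6·14/(6·35) = 1 − 84/210 = 0.600

0.600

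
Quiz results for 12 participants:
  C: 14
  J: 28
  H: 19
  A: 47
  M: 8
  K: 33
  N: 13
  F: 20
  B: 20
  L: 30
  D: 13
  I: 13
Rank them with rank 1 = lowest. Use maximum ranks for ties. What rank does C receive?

Sorted (ascending): 8, 13, 13, 13, 14, 19, 20, 20, 28, 30, 33, 47
The 3 values of 13 occupy positions 2–4 → each gets rank 4.
The 2 values of 20 occupy positions 7–8 → each gets rank 8.
C has value 14 → rank 5.

5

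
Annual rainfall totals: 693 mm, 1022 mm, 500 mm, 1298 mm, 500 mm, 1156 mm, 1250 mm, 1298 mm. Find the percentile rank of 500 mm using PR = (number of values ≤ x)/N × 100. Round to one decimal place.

N = 8.
Strictly below 500: 0. Equal to 500: 2.
PR = 2/8 × 100 = 25.0

25.0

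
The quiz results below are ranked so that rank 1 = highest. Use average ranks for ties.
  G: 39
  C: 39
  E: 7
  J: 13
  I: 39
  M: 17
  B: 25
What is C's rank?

2

Sorted (descending): 39, 39, 39, 25, 17, 13, 7
The 3 values of 39 occupy positions 1–3 → average rank 2.
C has value 39 → rank 2.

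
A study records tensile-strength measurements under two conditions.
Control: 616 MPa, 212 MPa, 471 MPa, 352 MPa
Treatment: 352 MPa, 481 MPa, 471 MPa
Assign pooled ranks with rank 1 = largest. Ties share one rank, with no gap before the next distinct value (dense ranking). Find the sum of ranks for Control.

13

Sorted (descending): 616, 481, 471, 471, 352, 352, 212
The 2 values of 471 share dense rank 3.
The 2 values of 352 share dense rank 4.
Remaining distinct values take the next consecutive integers.
Control values → pooled ranks: 616→1, 212→5, 471→3, 352→4
Rank sum = 1 + 5 + 3 + 4 = 13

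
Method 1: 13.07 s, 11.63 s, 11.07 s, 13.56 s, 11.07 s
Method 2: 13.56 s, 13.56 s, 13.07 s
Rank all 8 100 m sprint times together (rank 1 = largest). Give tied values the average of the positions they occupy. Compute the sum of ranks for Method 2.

Sorted (descending): 13.56, 13.56, 13.56, 13.07, 13.07, 11.63, 11.07, 11.07
The 3 values of 13.56 occupy positions 1–3 → average rank 2.
The 2 values of 13.07 occupy positions 4–5 → average rank (4+5)/2 = 4.5.
The 2 values of 11.07 occupy positions 7–8 → average rank (7+8)/2 = 7.5.
Method 2 values → pooled ranks: 13.56→2, 13.56→2, 13.07→4.5
Rank sum = 2 + 2 + 4.5 = 8.5

8.5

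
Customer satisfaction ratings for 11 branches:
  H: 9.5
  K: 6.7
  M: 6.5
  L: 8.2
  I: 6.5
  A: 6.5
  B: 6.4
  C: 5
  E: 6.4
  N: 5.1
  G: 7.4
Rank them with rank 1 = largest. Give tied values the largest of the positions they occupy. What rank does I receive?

Sorted (descending): 9.5, 8.2, 7.4, 6.7, 6.5, 6.5, 6.5, 6.4, 6.4, 5.1, 5
The 3 values of 6.5 occupy positions 5–7 → each gets rank 7.
The 2 values of 6.4 occupy positions 8–9 → each gets rank 9.
I has value 6.5 → rank 7.

7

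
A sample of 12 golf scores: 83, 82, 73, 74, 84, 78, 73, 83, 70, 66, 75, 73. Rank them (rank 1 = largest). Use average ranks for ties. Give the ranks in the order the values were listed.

2.5, 4, 9, 7, 1, 5, 9, 2.5, 11, 12, 6, 9

Sorted (descending): 84, 83, 83, 82, 78, 75, 74, 73, 73, 73, 70, 66
The 2 values of 83 occupy positions 2–3 → average rank (2+3)/2 = 2.5.
The 3 values of 73 occupy positions 8–10 → average rank 9.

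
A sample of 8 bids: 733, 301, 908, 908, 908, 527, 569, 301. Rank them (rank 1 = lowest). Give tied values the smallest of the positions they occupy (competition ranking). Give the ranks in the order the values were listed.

5, 1, 6, 6, 6, 3, 4, 1

Sorted (ascending): 301, 301, 527, 569, 733, 908, 908, 908
The 2 values of 301 occupy positions 1–2 → each gets rank 1.
The 3 values of 908 occupy positions 6–8 → each gets rank 6.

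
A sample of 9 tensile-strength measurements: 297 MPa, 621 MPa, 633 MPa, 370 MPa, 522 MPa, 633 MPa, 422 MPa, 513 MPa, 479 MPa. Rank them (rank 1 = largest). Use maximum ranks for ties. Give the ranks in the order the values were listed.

9, 3, 2, 8, 4, 2, 7, 5, 6

Sorted (descending): 633, 633, 621, 522, 513, 479, 422, 370, 297
The 2 values of 633 occupy positions 1–2 → each gets rank 2.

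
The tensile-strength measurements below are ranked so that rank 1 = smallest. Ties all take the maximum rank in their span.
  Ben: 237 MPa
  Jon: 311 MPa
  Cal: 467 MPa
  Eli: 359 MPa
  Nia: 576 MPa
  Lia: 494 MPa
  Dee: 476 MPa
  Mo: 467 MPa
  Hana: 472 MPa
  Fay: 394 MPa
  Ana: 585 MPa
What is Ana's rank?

11

Sorted (ascending): 237, 311, 359, 394, 467, 467, 472, 476, 494, 576, 585
The 2 values of 467 occupy positions 5–6 → each gets rank 6.
Ana has value 585 MPa → rank 11.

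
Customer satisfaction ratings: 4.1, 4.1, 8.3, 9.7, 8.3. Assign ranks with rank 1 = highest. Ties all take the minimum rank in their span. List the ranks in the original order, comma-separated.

4, 4, 2, 1, 2

Sorted (descending): 9.7, 8.3, 8.3, 4.1, 4.1
The 2 values of 8.3 occupy positions 2–3 → each gets rank 2.
The 2 values of 4.1 occupy positions 4–5 → each gets rank 4.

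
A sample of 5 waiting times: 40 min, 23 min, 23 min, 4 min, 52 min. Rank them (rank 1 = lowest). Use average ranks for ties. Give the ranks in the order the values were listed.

Sorted (ascending): 4, 23, 23, 40, 52
The 2 values of 23 occupy positions 2–3 → average rank (2+3)/2 = 2.5.

4, 2.5, 2.5, 1, 5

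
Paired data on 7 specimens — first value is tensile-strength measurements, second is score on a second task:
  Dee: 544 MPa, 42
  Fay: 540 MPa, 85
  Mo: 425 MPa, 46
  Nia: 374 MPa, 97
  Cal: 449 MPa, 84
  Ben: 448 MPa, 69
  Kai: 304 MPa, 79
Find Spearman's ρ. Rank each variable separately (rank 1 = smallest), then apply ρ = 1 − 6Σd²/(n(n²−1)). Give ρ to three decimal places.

Ranks of variable 1: 7, 6, 3, 2, 5, 4, 1
Ranks of variable 2: 1, 6, 2, 7, 5, 3, 4
d = r₁ − r₂: 6, 0, 1, -5, 0, 1, -3
d²: 36, 0, 1, 25, 0, 1, 9; Σd² = 72
ρ = 1 − 6·72/(7·48) = 1 − 432/336 = -0.286

-0.286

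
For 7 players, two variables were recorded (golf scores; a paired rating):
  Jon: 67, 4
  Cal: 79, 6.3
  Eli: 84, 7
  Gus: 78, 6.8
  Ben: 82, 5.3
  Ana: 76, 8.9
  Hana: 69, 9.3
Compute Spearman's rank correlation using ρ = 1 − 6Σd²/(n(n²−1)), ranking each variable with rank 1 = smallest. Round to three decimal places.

-0.036

Ranks of variable 1: 1, 5, 7, 4, 6, 3, 2
Ranks of variable 2: 1, 3, 5, 4, 2, 6, 7
d = r₁ − r₂: 0, 2, 2, 0, 4, -3, -5
d²: 0, 4, 4, 0, 16, 9, 25; Σd² = 58
ρ = 1 − 6·58/(7·48) = 1 − 348/336 = -0.036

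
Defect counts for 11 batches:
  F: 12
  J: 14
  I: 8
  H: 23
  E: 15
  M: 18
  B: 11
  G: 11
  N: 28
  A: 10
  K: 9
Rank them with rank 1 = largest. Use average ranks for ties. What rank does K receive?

Sorted (descending): 28, 23, 18, 15, 14, 12, 11, 11, 10, 9, 8
The 2 values of 11 occupy positions 7–8 → average rank (7+8)/2 = 7.5.
K has value 9 → rank 10.

10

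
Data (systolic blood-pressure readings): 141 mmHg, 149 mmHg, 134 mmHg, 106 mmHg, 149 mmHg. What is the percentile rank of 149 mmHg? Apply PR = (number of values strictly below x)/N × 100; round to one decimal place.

N = 5.
Strictly below 149: 3. Equal to 149: 2.
PR = 3/5 × 100 = 60.0

60.0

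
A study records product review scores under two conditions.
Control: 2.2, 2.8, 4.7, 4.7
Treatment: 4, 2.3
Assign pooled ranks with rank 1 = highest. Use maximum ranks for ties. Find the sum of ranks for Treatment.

8

Sorted (descending): 4.7, 4.7, 4, 2.8, 2.3, 2.2
The 2 values of 4.7 occupy positions 1–2 → each gets rank 2.
Treatment values → pooled ranks: 4→3, 2.3→5
Rank sum = 3 + 5 = 8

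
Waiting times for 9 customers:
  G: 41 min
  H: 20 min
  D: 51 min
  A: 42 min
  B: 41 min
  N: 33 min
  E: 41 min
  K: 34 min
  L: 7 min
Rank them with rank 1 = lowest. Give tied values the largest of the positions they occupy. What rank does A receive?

Sorted (ascending): 7, 20, 33, 34, 41, 41, 41, 42, 51
The 3 values of 41 occupy positions 5–7 → each gets rank 7.
A has value 42 min → rank 8.

8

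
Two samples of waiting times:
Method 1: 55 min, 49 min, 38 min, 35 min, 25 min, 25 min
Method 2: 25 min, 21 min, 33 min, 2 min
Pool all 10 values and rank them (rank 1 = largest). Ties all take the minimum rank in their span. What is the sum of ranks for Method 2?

30

Sorted (descending): 55, 49, 38, 35, 33, 25, 25, 25, 21, 2
The 3 values of 25 occupy positions 6–8 → each gets rank 6.
Method 2 values → pooled ranks: 25→6, 21→9, 33→5, 2→10
Rank sum = 6 + 9 + 5 + 10 = 30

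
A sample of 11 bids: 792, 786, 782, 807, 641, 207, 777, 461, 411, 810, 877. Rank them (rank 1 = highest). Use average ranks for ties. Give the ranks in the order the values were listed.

4, 5, 6, 3, 8, 11, 7, 9, 10, 2, 1

Sorted (descending): 877, 810, 807, 792, 786, 782, 777, 641, 461, 411, 207
No ties — each value takes its position as its rank.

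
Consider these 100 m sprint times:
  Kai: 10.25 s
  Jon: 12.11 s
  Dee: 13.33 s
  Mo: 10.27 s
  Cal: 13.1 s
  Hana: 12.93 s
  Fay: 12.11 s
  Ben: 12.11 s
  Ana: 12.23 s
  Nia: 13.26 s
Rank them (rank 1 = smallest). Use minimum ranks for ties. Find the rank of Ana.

6

Sorted (ascending): 10.25, 10.27, 12.11, 12.11, 12.11, 12.23, 12.93, 13.1, 13.26, 13.33
The 3 values of 12.11 occupy positions 3–5 → each gets rank 3.
Ana has value 12.23 s → rank 6.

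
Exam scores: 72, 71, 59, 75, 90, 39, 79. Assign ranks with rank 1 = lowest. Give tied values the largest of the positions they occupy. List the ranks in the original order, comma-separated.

4, 3, 2, 5, 7, 1, 6

Sorted (ascending): 39, 59, 71, 72, 75, 79, 90
No ties — each value takes its position as its rank.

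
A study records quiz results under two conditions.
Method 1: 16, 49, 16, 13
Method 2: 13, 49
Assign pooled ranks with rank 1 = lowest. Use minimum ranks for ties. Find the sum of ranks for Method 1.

12

Sorted (ascending): 13, 13, 16, 16, 49, 49
The 2 values of 13 occupy positions 1–2 → each gets rank 1.
The 2 values of 16 occupy positions 3–4 → each gets rank 3.
The 2 values of 49 occupy positions 5–6 → each gets rank 5.
Method 1 values → pooled ranks: 16→3, 49→5, 16→3, 13→1
Rank sum = 3 + 5 + 3 + 1 = 12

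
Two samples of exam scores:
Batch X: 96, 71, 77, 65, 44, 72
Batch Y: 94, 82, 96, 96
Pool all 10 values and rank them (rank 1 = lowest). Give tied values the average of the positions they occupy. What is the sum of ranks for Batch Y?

31

Sorted (ascending): 44, 65, 71, 72, 77, 82, 94, 96, 96, 96
The 3 values of 96 occupy positions 8–10 → average rank 9.
Batch Y values → pooled ranks: 94→7, 82→6, 96→9, 96→9
Rank sum = 7 + 6 + 9 + 9 = 31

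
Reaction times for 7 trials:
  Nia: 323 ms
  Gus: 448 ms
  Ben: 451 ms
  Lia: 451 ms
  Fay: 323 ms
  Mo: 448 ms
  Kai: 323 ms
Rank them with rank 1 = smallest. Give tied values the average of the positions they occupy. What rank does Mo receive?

Sorted (ascending): 323, 323, 323, 448, 448, 451, 451
The 3 values of 323 occupy positions 1–3 → average rank 2.
The 2 values of 448 occupy positions 4–5 → average rank (4+5)/2 = 4.5.
The 2 values of 451 occupy positions 6–7 → average rank (6+7)/2 = 6.5.
Mo has value 448 ms → rank 4.5.

4.5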